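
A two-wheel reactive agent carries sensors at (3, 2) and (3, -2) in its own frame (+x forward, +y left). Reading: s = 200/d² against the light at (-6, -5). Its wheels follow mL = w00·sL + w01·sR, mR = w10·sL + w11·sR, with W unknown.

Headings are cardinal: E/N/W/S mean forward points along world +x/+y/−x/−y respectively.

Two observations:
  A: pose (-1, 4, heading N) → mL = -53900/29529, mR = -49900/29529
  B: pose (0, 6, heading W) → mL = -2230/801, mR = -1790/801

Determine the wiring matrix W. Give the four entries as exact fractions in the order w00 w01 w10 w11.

obs A: pose=(-1,4,N) → sL=200/153, sR=200/193, mL=-53900/29529, mR=-49900/29529
obs B: pose=(0,6,W) → sL=20/9, sR=100/89, mL=-2230/801, mR=-1790/801
sensor matrix S = [[200/153, 200/193], [20/9, 100/89]]; det S = -2192000/2628081
solve [mL_A; mL_B] = S·[w00; w01] and [mR_A; mR_B] = S·[w10; w11]:
  w00 = -1, w01 = -1/2, w10 = -1/2, w11 = -1

-1 -1/2 -1/2 -1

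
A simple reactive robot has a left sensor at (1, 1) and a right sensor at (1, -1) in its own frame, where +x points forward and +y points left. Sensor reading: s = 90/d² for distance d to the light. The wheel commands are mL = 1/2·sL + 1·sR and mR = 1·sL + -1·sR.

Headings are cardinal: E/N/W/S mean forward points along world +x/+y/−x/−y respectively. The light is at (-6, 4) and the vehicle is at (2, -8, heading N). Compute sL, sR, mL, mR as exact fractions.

9/17 45/101 2439/3434 144/1717

left sensor world pos  = (1, -7); dL² = 170
right sensor world pos = (3, -7); dR² = 202
sL = 90/170 = 9/17
sR = 90/202 = 45/101
mL = 1/2·sL + 1·sR = 2439/3434
mR = 1·sL + -1·sR = 144/1717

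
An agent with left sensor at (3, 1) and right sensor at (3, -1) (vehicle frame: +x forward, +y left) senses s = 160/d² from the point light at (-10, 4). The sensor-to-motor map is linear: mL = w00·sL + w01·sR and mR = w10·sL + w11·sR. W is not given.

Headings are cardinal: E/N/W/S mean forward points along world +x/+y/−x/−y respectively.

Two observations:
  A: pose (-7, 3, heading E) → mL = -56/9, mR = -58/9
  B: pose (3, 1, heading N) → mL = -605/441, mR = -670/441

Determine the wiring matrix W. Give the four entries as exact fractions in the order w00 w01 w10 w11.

obs A: pose=(-7,3,E) → sL=40/9, sR=4, mL=-56/9, mR=-58/9
obs B: pose=(3,1,N) → sL=10/9, sR=40/49, mL=-605/441, mR=-670/441
sensor matrix S = [[40/9, 4], [10/9, 40/49]]; det S = -40/49
solve [mL_A; mL_B] = S·[w00; w01] and [mR_A; mR_B] = S·[w10; w11]:
  w00 = -1/2, w01 = -1, w10 = -1, w11 = -1/2

-1/2 -1 -1 -1/2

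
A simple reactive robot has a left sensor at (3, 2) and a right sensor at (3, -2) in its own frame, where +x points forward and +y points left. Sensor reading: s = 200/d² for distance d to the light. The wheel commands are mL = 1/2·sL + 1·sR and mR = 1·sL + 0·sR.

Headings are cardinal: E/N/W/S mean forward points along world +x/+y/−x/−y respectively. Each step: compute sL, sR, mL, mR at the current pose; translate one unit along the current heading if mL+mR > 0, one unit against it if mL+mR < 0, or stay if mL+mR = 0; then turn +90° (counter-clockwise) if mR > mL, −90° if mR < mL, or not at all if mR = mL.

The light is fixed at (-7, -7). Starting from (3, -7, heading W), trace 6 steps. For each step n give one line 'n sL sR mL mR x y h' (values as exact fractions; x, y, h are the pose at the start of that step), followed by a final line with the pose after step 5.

n=0: pose=(3,-7,W); sL=200/53, sR=200/53; mL=300/53, mR=200/53; mL+mR=500/53 → advance +1; mR−mL=-100/53 → turn -1·90°
n=1: pose=(2,-7,N); sL=100/29, sR=20/13; mL=1230/377, mR=100/29; mL+mR=2530/377 → advance +1; mR−mL=70/377 → turn +1·90°
n=2: pose=(2,-6,W); sL=200/37, sR=40/9; mL=2380/333, mR=200/37; mL+mR=4180/333 → advance +1; mR−mL=-580/333 → turn -1·90°
n=3: pose=(1,-6,N); sL=50/13, sR=50/29; mL=1375/377, mR=50/13; mL+mR=2825/377 → advance +1; mR−mL=75/377 → turn +1·90°
n=4: pose=(1,-5,W); sL=8, sR=200/41; mL=364/41, mR=8; mL+mR=692/41 → advance +1; mR−mL=-36/41 → turn -1·90°
n=5: pose=(0,-5,N); sL=4, sR=100/53; mL=206/53, mR=4; mL+mR=418/53 → advance +1; mR−mL=6/53 → turn +1·90°

0 200/53 200/53 300/53 200/53 3 -7 W
1 100/29 20/13 1230/377 100/29 2 -7 N
2 200/37 40/9 2380/333 200/37 2 -6 W
3 50/13 50/29 1375/377 50/13 1 -6 N
4 8 200/41 364/41 8 1 -5 W
5 4 100/53 206/53 4 0 -5 N
final 0 -4 W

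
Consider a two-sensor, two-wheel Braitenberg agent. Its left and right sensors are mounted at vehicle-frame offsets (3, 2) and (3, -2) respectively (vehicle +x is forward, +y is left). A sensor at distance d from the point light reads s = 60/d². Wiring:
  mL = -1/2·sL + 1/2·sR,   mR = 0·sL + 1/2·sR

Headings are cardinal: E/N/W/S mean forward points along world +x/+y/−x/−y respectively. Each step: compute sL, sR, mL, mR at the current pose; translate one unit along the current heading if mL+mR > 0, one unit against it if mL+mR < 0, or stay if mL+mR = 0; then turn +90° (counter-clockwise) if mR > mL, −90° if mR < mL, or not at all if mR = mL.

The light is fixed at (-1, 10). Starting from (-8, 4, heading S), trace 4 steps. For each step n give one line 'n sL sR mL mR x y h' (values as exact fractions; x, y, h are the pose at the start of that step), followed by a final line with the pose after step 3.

0 30/53 10/27 -140/1431 5/27 -8 4 S
1 60/41 60/97 -1680/3977 30/97 -8 3 E
2 15/29 15/13 120/377 15/26 -9 3 N
3 12/37 60/137 288/5069 30/137 -9 4 W
final -10 4 S

n=0: pose=(-8,4,S); sL=30/53, sR=10/27; mL=-140/1431, mR=5/27; mL+mR=125/1431 → advance +1; mR−mL=15/53 → turn +1·90°
n=1: pose=(-8,3,E); sL=60/41, sR=60/97; mL=-1680/3977, mR=30/97; mL+mR=-450/3977 → advance -1; mR−mL=30/41 → turn +1·90°
n=2: pose=(-9,3,N); sL=15/29, sR=15/13; mL=120/377, mR=15/26; mL+mR=675/754 → advance +1; mR−mL=15/58 → turn +1·90°
n=3: pose=(-9,4,W); sL=12/37, sR=60/137; mL=288/5069, mR=30/137; mL+mR=1398/5069 → advance +1; mR−mL=6/37 → turn +1·90°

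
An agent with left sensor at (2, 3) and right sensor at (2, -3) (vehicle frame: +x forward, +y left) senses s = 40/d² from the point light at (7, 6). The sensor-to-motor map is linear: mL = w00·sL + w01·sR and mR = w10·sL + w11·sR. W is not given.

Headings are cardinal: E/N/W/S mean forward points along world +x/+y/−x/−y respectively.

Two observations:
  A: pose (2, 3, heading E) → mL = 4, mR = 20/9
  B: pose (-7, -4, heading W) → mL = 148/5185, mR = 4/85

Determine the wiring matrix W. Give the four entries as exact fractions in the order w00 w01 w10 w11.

obs A: pose=(2,3,E) → sL=40/9, sR=8/9, mL=4, mR=20/9
obs B: pose=(-7,-4,W) → sL=8/85, sR=8/61, mL=148/5185, mR=4/85
sensor matrix S = [[40/9, 8/9], [8/85, 8/61]]; det S = 23296/46665
solve [mL_A; mL_B] = S·[w00; w01] and [mR_A; mR_B] = S·[w10; w11]:
  w00 = 1, w01 = -1/2, w10 = 1/2, w11 = 0

1 -1/2 1/2 0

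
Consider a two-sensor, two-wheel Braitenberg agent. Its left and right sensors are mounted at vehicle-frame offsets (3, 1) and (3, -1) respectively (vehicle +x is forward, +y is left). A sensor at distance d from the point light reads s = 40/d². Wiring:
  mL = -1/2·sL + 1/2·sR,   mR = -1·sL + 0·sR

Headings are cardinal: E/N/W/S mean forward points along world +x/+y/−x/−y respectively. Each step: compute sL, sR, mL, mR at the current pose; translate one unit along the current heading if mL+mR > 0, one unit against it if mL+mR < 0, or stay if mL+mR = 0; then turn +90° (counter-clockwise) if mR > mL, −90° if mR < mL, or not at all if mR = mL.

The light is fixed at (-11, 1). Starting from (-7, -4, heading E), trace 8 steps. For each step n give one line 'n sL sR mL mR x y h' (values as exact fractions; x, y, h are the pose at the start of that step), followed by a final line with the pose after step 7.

0 8/13 8/17 -16/221 -8/13 -7 -4 E
1 1/2 10/17 3/68 -1/2 -8 -4 S
2 8/5 40/9 64/45 -8/5 -8 -3 W
3 4 20/13 -16/13 -4 -7 -3 N
4 8/13 8/17 -16/221 -8/13 -7 -4 E
5 1/2 10/17 3/68 -1/2 -8 -4 S
6 8/5 40/9 64/45 -8/5 -8 -3 W
7 4 20/13 -16/13 -4 -7 -3 N
final -7 -4 E

n=0: pose=(-7,-4,E); sL=8/13, sR=8/17; mL=-16/221, mR=-8/13; mL+mR=-152/221 → advance -1; mR−mL=-120/221 → turn -1·90°
n=1: pose=(-8,-4,S); sL=1/2, sR=10/17; mL=3/68, mR=-1/2; mL+mR=-31/68 → advance -1; mR−mL=-37/68 → turn -1·90°
n=2: pose=(-8,-3,W); sL=8/5, sR=40/9; mL=64/45, mR=-8/5; mL+mR=-8/45 → advance -1; mR−mL=-136/45 → turn -1·90°
n=3: pose=(-7,-3,N); sL=4, sR=20/13; mL=-16/13, mR=-4; mL+mR=-68/13 → advance -1; mR−mL=-36/13 → turn -1·90°
n=4: pose=(-7,-4,E); sL=8/13, sR=8/17; mL=-16/221, mR=-8/13; mL+mR=-152/221 → advance -1; mR−mL=-120/221 → turn -1·90°
n=5: pose=(-8,-4,S); sL=1/2, sR=10/17; mL=3/68, mR=-1/2; mL+mR=-31/68 → advance -1; mR−mL=-37/68 → turn -1·90°
n=6: pose=(-8,-3,W); sL=8/5, sR=40/9; mL=64/45, mR=-8/5; mL+mR=-8/45 → advance -1; mR−mL=-136/45 → turn -1·90°
n=7: pose=(-7,-3,N); sL=4, sR=20/13; mL=-16/13, mR=-4; mL+mR=-68/13 → advance -1; mR−mL=-36/13 → turn -1·90°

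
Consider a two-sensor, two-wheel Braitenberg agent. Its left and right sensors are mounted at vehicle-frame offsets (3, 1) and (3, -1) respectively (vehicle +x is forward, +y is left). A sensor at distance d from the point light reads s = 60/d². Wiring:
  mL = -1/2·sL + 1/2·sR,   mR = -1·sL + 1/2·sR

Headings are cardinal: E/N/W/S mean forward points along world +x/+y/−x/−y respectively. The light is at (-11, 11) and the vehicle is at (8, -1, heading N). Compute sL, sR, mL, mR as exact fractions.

4/27 60/481 -152/12987 -1114/12987

left sensor world pos  = (7, 2); dL² = 405
right sensor world pos = (9, 2); dR² = 481
sL = 60/405 = 4/27
sR = 60/481 = 60/481
mL = -1/2·sL + 1/2·sR = -152/12987
mR = -1·sL + 1/2·sR = -1114/12987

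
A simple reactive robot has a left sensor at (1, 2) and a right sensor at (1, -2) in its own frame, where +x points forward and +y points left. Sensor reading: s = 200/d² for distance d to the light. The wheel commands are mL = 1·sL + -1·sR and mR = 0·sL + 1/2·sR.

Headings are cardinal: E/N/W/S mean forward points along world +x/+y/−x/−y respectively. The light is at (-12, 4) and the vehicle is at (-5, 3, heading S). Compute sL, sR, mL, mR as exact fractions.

left sensor world pos  = (-3, 2); dL² = 85
right sensor world pos = (-7, 2); dR² = 29
sL = 200/85 = 40/17
sR = 200/29 = 200/29
mL = 1·sL + -1·sR = -2240/493
mR = 0·sL + 1/2·sR = 100/29

40/17 200/29 -2240/493 100/29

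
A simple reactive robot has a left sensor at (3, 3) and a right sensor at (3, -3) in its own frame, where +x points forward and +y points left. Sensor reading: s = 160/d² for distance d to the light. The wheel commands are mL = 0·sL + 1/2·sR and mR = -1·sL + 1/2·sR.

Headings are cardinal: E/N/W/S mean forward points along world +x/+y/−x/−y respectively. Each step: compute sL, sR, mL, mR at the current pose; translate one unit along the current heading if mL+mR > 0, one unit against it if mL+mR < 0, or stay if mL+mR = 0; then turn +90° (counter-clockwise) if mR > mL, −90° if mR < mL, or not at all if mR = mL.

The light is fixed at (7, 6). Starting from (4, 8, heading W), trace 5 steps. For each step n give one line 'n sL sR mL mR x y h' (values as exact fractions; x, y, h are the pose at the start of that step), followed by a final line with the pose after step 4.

0 160/37 160/61 80/61 -6800/2257 4 8 W
1 16/5 80/13 40/13 -8/65 5 8 N
2 160/37 160 80 2800/37 5 9 E
3 40 10 5 -35 6 9 S
4 160/17 32/13 16/13 -1808/221 6 10 W
final 7 10 N

n=0: pose=(4,8,W); sL=160/37, sR=160/61; mL=80/61, mR=-6800/2257; mL+mR=-3840/2257 → advance -1; mR−mL=-160/37 → turn -1·90°
n=1: pose=(5,8,N); sL=16/5, sR=80/13; mL=40/13, mR=-8/65; mL+mR=192/65 → advance +1; mR−mL=-16/5 → turn -1·90°
n=2: pose=(5,9,E); sL=160/37, sR=160; mL=80, mR=2800/37; mL+mR=5760/37 → advance +1; mR−mL=-160/37 → turn -1·90°
n=3: pose=(6,9,S); sL=40, sR=10; mL=5, mR=-35; mL+mR=-30 → advance -1; mR−mL=-40 → turn -1·90°
n=4: pose=(6,10,W); sL=160/17, sR=32/13; mL=16/13, mR=-1808/221; mL+mR=-1536/221 → advance -1; mR−mL=-160/17 → turn -1·90°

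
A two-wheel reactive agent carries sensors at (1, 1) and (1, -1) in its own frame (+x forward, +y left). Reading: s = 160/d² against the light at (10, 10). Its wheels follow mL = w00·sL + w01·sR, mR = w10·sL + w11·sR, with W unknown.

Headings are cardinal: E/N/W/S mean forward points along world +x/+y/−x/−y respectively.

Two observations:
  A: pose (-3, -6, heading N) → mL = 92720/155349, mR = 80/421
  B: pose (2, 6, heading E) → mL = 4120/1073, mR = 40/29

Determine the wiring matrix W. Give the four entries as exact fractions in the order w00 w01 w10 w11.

obs A: pose=(-3,-6,N) → sL=160/421, sR=160/369, mL=92720/155349, mR=80/421
obs B: pose=(2,6,E) → sL=80/29, sR=80/37, mL=4120/1073, mR=40/29
sensor matrix S = [[160/421, 160/369], [80/29, 80/37]]; det S = -62412800/166689477
solve [mL_A; mL_B] = S·[w00; w01] and [mR_A; mR_B] = S·[w10; w11]:
  w00 = 1, w01 = 1/2, w10 = 1/2, w11 = 0

1 1/2 1/2 0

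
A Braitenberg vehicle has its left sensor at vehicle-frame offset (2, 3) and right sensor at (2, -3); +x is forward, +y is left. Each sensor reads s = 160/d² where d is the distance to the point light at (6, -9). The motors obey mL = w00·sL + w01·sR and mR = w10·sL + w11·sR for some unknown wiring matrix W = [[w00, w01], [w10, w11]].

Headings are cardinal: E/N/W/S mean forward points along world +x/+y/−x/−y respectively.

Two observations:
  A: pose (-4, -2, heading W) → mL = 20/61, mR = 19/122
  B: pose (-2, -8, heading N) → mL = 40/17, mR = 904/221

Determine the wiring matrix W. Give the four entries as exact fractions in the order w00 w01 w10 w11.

obs A: pose=(-4,-2,W) → sL=1, sR=40/61, mL=20/61, mR=19/122
obs B: pose=(-2,-8,N) → sL=16/13, sR=80/17, mL=40/17, mR=904/221
sensor matrix S = [[1, 40/61], [16/13, 80/17]]; det S = 52560/13481
solve [mL_A; mL_B] = S·[w00; w01] and [mR_A; mR_B] = S·[w10; w11]:
  w00 = 0, w01 = 1/2, w10 = -1/2, w11 = 1

0 1/2 -1/2 1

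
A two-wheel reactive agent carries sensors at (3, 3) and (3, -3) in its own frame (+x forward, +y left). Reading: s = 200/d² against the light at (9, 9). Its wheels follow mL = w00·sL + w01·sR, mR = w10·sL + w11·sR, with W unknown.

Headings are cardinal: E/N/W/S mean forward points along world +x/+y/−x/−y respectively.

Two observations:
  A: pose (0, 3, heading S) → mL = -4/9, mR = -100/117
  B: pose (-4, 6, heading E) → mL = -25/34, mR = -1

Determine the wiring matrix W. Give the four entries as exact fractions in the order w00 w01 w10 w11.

obs A: pose=(0,3,S) → sL=200/117, sR=8/9, mL=-4/9, mR=-100/117
obs B: pose=(-4,6,E) → sL=2, sR=25/17, mL=-25/34, mR=-1
sensor matrix S = [[200/117, 8/9], [2, 25/17]]; det S = 488/663
solve [mL_A; mL_B] = S·[w00; w01] and [mR_A; mR_B] = S·[w10; w11]:
  w00 = 0, w01 = -1/2, w10 = -1/2, w11 = 0

0 -1/2 -1/2 0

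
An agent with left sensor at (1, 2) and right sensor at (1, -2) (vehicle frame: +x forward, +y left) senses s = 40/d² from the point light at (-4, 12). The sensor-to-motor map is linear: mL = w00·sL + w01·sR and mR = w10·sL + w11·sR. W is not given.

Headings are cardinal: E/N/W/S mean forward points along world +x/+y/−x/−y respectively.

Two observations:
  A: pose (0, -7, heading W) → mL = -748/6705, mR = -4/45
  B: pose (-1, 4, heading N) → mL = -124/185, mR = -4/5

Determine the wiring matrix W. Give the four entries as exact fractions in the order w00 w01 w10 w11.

obs A: pose=(0,-7,W) → sL=4/45, sR=20/149, mL=-748/6705, mR=-4/45
obs B: pose=(-1,4,N) → sL=4/5, sR=20/37, mL=-124/185, mR=-4/5
sensor matrix S = [[4/45, 20/149], [4/5, 20/37]]; det S = -2944/49617
solve [mL_A; mL_B] = S·[w00; w01] and [mR_A; mR_B] = S·[w10; w11]:
  w00 = -1/2, w01 = -1/2, w10 = -1, w11 = 0

-1/2 -1/2 -1 0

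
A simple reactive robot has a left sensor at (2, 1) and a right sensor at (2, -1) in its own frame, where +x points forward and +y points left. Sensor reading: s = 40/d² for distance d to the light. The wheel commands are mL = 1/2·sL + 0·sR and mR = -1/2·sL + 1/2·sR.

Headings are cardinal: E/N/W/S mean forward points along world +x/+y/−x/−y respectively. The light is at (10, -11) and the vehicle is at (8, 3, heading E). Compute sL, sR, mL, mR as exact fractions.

8/45 40/169 4/45 224/7605

left sensor world pos  = (10, 4); dL² = 225
right sensor world pos = (10, 2); dR² = 169
sL = 40/225 = 8/45
sR = 40/169 = 40/169
mL = 1/2·sL + 0·sR = 4/45
mR = -1/2·sL + 1/2·sR = 224/7605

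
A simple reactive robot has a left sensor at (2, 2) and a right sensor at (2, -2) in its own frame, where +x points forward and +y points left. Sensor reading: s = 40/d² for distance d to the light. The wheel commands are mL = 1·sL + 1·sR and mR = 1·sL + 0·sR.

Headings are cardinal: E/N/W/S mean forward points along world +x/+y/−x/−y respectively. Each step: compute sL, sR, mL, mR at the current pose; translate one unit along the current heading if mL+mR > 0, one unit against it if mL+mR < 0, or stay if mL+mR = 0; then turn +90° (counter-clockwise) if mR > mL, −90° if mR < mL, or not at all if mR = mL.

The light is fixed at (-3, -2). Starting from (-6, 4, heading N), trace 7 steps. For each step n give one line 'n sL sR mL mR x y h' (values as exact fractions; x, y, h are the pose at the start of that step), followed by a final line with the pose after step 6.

n=0: pose=(-6,4,N); sL=40/89, sR=8/13; mL=1232/1157, mR=40/89; mL+mR=1752/1157 → advance +1; mR−mL=-8/13 → turn -1·90°
n=1: pose=(-6,5,E); sL=20/41, sR=20/13; mL=1080/533, mR=20/41; mL+mR=1340/533 → advance +1; mR−mL=-20/13 → turn -1·90°
n=2: pose=(-5,5,S); sL=8/5, sR=40/41; mL=528/205, mR=8/5; mL+mR=856/205 → advance +1; mR−mL=-40/41 → turn -1·90°
n=3: pose=(-5,4,W); sL=5/4, sR=1/2; mL=7/4, mR=5/4; mL+mR=3 → advance +1; mR−mL=-1/2 → turn -1·90°
n=4: pose=(-6,4,N); sL=40/89, sR=8/13; mL=1232/1157, mR=40/89; mL+mR=1752/1157 → advance +1; mR−mL=-8/13 → turn -1·90°
n=5: pose=(-6,5,E); sL=20/41, sR=20/13; mL=1080/533, mR=20/41; mL+mR=1340/533 → advance +1; mR−mL=-20/13 → turn -1·90°
n=6: pose=(-5,5,S); sL=8/5, sR=40/41; mL=528/205, mR=8/5; mL+mR=856/205 → advance +1; mR−mL=-40/41 → turn -1·90°

0 40/89 8/13 1232/1157 40/89 -6 4 N
1 20/41 20/13 1080/533 20/41 -6 5 E
2 8/5 40/41 528/205 8/5 -5 5 S
3 5/4 1/2 7/4 5/4 -5 4 W
4 40/89 8/13 1232/1157 40/89 -6 4 N
5 20/41 20/13 1080/533 20/41 -6 5 E
6 8/5 40/41 528/205 8/5 -5 5 S
final -5 4 W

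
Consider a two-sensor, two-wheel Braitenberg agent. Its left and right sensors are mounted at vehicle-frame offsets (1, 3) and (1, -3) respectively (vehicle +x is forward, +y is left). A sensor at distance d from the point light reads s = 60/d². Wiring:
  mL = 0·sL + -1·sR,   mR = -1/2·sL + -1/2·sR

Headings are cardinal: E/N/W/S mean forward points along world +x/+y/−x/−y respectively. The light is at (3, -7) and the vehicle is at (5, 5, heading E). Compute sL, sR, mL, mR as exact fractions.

left sensor world pos  = (6, 8); dL² = 234
right sensor world pos = (6, 2); dR² = 90
sL = 60/234 = 10/39
sR = 60/90 = 2/3
mL = 0·sL + -1·sR = -2/3
mR = -1/2·sL + -1/2·sR = -6/13

10/39 2/3 -2/3 -6/13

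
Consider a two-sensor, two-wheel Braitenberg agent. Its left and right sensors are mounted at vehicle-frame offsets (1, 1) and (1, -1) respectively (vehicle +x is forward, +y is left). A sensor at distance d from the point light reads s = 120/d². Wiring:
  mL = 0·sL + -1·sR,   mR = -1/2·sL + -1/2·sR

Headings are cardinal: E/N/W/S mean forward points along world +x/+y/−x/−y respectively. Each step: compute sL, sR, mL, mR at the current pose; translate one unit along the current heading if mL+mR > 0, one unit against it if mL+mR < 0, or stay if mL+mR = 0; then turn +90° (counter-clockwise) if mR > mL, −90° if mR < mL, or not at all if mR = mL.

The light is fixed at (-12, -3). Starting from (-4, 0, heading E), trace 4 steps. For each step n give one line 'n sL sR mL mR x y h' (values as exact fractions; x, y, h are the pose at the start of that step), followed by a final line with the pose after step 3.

0 120/97 24/17 -24/17 -2184/1649 -4 0 E
1 30/13 3/2 -3/2 -99/52 -5 0 N
2 120/73 24/13 -24/13 -1656/949 -5 -1 E
3 60/17 60/29 -60/29 -1380/493 -6 -1 N
final -6 -2 E

n=0: pose=(-4,0,E); sL=120/97, sR=24/17; mL=-24/17, mR=-2184/1649; mL+mR=-4512/1649 → advance -1; mR−mL=144/1649 → turn +1·90°
n=1: pose=(-5,0,N); sL=30/13, sR=3/2; mL=-3/2, mR=-99/52; mL+mR=-177/52 → advance -1; mR−mL=-21/52 → turn -1·90°
n=2: pose=(-5,-1,E); sL=120/73, sR=24/13; mL=-24/13, mR=-1656/949; mL+mR=-3408/949 → advance -1; mR−mL=96/949 → turn +1·90°
n=3: pose=(-6,-1,N); sL=60/17, sR=60/29; mL=-60/29, mR=-1380/493; mL+mR=-2400/493 → advance -1; mR−mL=-360/493 → turn -1·90°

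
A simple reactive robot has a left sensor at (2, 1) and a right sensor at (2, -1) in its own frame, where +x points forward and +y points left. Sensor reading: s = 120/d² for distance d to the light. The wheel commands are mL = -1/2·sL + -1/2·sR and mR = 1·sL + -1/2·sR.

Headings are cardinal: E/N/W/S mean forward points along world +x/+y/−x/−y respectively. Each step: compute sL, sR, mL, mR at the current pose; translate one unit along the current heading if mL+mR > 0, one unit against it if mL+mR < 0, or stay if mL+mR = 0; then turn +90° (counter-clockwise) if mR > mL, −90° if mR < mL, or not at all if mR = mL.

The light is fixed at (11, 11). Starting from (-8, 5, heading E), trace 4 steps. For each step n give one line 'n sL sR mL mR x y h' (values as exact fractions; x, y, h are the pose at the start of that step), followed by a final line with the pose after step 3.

0 60/157 60/169 -9780/26533 5430/26533 -8 5 E
1 120/457 120/377 -50040/172289 17820/172289 -9 5 N
2 30/137 3/13 -801/3562 369/3562 -9 4 W
3 8/27 120/481 -3544/12987 2228/12987 -8 4 S
final -8 5 E

n=0: pose=(-8,5,E); sL=60/157, sR=60/169; mL=-9780/26533, mR=5430/26533; mL+mR=-4350/26533 → advance -1; mR−mL=90/157 → turn +1·90°
n=1: pose=(-9,5,N); sL=120/457, sR=120/377; mL=-50040/172289, mR=17820/172289; mL+mR=-32220/172289 → advance -1; mR−mL=180/457 → turn +1·90°
n=2: pose=(-9,4,W); sL=30/137, sR=3/13; mL=-801/3562, mR=369/3562; mL+mR=-216/1781 → advance -1; mR−mL=45/137 → turn +1·90°
n=3: pose=(-8,4,S); sL=8/27, sR=120/481; mL=-3544/12987, mR=2228/12987; mL+mR=-1316/12987 → advance -1; mR−mL=4/9 → turn +1·90°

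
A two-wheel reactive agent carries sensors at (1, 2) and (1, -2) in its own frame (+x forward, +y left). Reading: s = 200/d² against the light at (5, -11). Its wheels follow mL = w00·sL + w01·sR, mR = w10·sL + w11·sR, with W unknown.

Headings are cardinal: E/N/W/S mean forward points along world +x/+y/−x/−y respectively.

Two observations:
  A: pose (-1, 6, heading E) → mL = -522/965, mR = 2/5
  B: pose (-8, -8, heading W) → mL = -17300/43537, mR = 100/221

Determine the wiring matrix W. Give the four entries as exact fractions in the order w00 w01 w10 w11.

obs A: pose=(-1,6,E) → sL=100/193, sR=4/5, mL=-522/965, mR=2/5
obs B: pose=(-8,-8,W) → sL=200/197, sR=200/221, mL=-17300/43537, mR=100/221
sensor matrix S = [[100/193, 4/5], [200/197, 200/221]]; det S = -2884480/8402641
solve [mL_A; mL_B] = S·[w00; w01] and [mR_A; mR_B] = S·[w10; w11]:
  w00 = 1/2, w01 = -1, w10 = 0, w11 = 1/2

1/2 -1 0 1/2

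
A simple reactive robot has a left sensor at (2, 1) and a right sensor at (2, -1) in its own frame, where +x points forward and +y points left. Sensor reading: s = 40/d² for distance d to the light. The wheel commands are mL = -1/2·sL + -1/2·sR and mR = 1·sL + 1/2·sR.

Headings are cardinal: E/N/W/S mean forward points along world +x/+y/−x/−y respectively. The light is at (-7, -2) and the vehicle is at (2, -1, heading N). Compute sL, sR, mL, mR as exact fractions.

40/73 40/109 -3640/7957 5820/7957

left sensor world pos  = (1, 1); dL² = 73
right sensor world pos = (3, 1); dR² = 109
sL = 40/73 = 40/73
sR = 40/109 = 40/109
mL = -1/2·sL + -1/2·sR = -3640/7957
mR = 1·sL + 1/2·sR = 5820/7957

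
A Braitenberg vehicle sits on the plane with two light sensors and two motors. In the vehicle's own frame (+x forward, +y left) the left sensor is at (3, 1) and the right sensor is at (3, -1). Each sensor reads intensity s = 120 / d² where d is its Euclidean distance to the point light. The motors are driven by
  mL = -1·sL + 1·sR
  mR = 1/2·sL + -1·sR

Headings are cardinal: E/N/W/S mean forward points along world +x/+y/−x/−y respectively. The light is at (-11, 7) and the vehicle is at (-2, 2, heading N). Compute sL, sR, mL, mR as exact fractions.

30/17 15/13 -135/221 -60/221

left sensor world pos  = (-3, 5); dL² = 68
right sensor world pos = (-1, 5); dR² = 104
sL = 120/68 = 30/17
sR = 120/104 = 15/13
mL = -1·sL + 1·sR = -135/221
mR = 1/2·sL + -1·sR = -60/221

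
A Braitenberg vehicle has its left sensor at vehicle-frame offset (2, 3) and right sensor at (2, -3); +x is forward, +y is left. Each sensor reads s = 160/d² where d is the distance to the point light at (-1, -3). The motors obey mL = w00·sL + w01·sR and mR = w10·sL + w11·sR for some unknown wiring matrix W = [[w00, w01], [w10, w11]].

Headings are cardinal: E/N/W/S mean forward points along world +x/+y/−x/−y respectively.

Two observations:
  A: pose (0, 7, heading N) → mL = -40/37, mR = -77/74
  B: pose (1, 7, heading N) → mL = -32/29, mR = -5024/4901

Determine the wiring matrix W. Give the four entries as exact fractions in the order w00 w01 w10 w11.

obs A: pose=(0,7,N) → sL=40/37, sR=1, mL=-40/37, mR=-77/74
obs B: pose=(1,7,N) → sL=32/29, sR=160/169, mL=-32/29, mR=-5024/4901
sensor matrix S = [[40/37, 1], [32/29, 160/169]]; det S = -14496/181337
solve [mL_A; mL_B] = S·[w00; w01] and [mR_A; mR_B] = S·[w10; w11]:
  w00 = -1, w01 = 0, w10 = -1/2, w11 = -1/2

-1 0 -1/2 -1/2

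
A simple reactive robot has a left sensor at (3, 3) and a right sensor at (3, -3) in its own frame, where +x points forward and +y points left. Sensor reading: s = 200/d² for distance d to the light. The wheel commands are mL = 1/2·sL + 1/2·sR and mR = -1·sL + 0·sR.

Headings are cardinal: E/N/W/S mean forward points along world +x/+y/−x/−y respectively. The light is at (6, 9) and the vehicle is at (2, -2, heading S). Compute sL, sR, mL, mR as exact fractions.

left sensor world pos  = (5, -5); dL² = 197
right sensor world pos = (-1, -5); dR² = 245
sL = 200/197 = 200/197
sR = 200/245 = 40/49
mL = 1/2·sL + 1/2·sR = 8840/9653
mR = -1·sL + 0·sR = -200/197

200/197 40/49 8840/9653 -200/197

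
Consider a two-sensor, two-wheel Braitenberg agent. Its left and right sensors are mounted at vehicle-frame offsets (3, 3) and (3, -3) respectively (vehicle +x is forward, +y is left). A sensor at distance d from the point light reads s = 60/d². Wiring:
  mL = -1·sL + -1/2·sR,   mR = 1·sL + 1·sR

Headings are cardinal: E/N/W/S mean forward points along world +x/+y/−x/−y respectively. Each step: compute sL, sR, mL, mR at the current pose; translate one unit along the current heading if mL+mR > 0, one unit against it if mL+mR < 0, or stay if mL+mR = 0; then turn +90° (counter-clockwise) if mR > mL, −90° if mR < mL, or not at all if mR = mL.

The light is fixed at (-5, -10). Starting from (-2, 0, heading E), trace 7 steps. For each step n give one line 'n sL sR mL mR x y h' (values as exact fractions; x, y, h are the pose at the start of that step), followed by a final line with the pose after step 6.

0 12/41 12/17 -450/697 696/697 -2 0 E
1 6/17 30/109 -909/1853 1164/1853 -1 0 N
2 12/13 60/197 -2754/2561 3144/2561 -1 1 W
3 3/5 15/16 -171/160 123/80 -2 1 S
4 12/41 12/17 -450/697 696/697 -2 0 E
5 6/17 30/109 -909/1853 1164/1853 -1 0 N
6 12/13 60/197 -2754/2561 3144/2561 -1 1 W
final -2 1 S

n=0: pose=(-2,0,E); sL=12/41, sR=12/17; mL=-450/697, mR=696/697; mL+mR=6/17 → advance +1; mR−mL=1146/697 → turn +1·90°
n=1: pose=(-1,0,N); sL=6/17, sR=30/109; mL=-909/1853, mR=1164/1853; mL+mR=15/109 → advance +1; mR−mL=2073/1853 → turn +1·90°
n=2: pose=(-1,1,W); sL=12/13, sR=60/197; mL=-2754/2561, mR=3144/2561; mL+mR=30/197 → advance +1; mR−mL=5898/2561 → turn +1·90°
n=3: pose=(-2,1,S); sL=3/5, sR=15/16; mL=-171/160, mR=123/80; mL+mR=15/32 → advance +1; mR−mL=417/160 → turn +1·90°
n=4: pose=(-2,0,E); sL=12/41, sR=12/17; mL=-450/697, mR=696/697; mL+mR=6/17 → advance +1; mR−mL=1146/697 → turn +1·90°
n=5: pose=(-1,0,N); sL=6/17, sR=30/109; mL=-909/1853, mR=1164/1853; mL+mR=15/109 → advance +1; mR−mL=2073/1853 → turn +1·90°
n=6: pose=(-1,1,W); sL=12/13, sR=60/197; mL=-2754/2561, mR=3144/2561; mL+mR=30/197 → advance +1; mR−mL=5898/2561 → turn +1·90°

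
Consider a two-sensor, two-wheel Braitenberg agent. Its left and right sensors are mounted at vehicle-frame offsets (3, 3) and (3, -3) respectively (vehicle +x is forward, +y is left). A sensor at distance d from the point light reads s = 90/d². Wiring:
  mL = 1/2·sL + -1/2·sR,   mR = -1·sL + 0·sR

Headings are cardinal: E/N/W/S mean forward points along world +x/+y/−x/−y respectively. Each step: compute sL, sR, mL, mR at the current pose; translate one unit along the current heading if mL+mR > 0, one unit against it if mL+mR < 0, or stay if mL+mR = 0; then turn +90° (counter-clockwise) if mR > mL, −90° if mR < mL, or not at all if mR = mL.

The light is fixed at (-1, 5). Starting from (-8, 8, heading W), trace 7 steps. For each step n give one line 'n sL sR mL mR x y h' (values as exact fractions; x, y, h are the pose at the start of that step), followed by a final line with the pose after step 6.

0 9/10 45/68 81/680 -9/10 -8 8 W
1 10/13 2 -8/13 -10/13 -7 8 N
2 45/17 9 -54/17 -45/17 -7 7 E
3 18/25 90/41 -756/1025 -18/25 -8 7 N
4 45/52 45/58 135/3016 -45/52 -8 6 W
5 90/97 18/5 -648/485 -90/97 -7 6 N
6 1 1 0 -1 -7 5 W
final -6 5 N

n=0: pose=(-8,8,W); sL=9/10, sR=45/68; mL=81/680, mR=-9/10; mL+mR=-531/680 → advance -1; mR−mL=-693/680 → turn -1·90°
n=1: pose=(-7,8,N); sL=10/13, sR=2; mL=-8/13, mR=-10/13; mL+mR=-18/13 → advance -1; mR−mL=-2/13 → turn -1·90°
n=2: pose=(-7,7,E); sL=45/17, sR=9; mL=-54/17, mR=-45/17; mL+mR=-99/17 → advance -1; mR−mL=9/17 → turn +1·90°
n=3: pose=(-8,7,N); sL=18/25, sR=90/41; mL=-756/1025, mR=-18/25; mL+mR=-1494/1025 → advance -1; mR−mL=18/1025 → turn +1·90°
n=4: pose=(-8,6,W); sL=45/52, sR=45/58; mL=135/3016, mR=-45/52; mL+mR=-2475/3016 → advance -1; mR−mL=-2745/3016 → turn -1·90°
n=5: pose=(-7,6,N); sL=90/97, sR=18/5; mL=-648/485, mR=-90/97; mL+mR=-1098/485 → advance -1; mR−mL=198/485 → turn +1·90°
n=6: pose=(-7,5,W); sL=1, sR=1; mL=0, mR=-1; mL+mR=-1 → advance -1; mR−mL=-1 → turn -1·90°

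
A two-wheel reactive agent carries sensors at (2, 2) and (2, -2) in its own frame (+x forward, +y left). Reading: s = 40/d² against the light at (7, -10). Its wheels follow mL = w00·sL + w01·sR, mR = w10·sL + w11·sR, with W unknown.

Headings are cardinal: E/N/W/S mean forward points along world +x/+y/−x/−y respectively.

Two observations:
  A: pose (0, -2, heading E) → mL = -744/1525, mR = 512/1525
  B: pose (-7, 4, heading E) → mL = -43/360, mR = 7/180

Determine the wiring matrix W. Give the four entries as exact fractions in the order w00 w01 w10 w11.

obs A: pose=(0,-2,E) → sL=8/25, sR=40/61, mL=-744/1525, mR=512/1525
obs B: pose=(-7,4,E) → sL=1/10, sR=5/36, mL=-43/360, mR=7/180
sensor matrix S = [[8/25, 40/61], [1/10, 5/36]]; det S = -58/2745
solve [mL_A; mL_B] = S·[w00; w01] and [mR_A; mR_B] = S·[w10; w11]:
  w00 = -1/2, w01 = -1/2, w10 = -1, w11 = 1

-1/2 -1/2 -1 1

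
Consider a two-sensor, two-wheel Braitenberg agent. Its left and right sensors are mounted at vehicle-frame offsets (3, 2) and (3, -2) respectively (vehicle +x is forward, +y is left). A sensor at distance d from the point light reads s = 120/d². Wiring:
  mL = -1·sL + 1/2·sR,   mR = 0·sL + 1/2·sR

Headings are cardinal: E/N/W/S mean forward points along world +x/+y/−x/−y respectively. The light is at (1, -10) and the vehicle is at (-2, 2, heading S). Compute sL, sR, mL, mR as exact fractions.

left sensor world pos  = (0, -1); dL² = 82
right sensor world pos = (-4, -1); dR² = 106
sL = 120/82 = 60/41
sR = 120/106 = 60/53
mL = -1·sL + 1/2·sR = -1950/2173
mR = 0·sL + 1/2·sR = 30/53

60/41 60/53 -1950/2173 30/53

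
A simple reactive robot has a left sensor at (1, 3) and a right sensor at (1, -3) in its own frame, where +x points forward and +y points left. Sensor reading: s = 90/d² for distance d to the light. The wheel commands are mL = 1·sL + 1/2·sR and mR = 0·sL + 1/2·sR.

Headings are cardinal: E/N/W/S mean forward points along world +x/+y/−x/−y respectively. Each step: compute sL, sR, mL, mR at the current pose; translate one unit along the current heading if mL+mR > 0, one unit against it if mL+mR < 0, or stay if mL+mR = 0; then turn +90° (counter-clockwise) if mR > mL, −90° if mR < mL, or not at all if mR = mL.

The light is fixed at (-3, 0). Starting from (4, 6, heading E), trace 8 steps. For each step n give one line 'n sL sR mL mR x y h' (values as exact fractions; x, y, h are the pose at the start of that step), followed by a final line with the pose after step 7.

n=0: pose=(4,6,E); sL=18/29, sR=90/73; mL=2619/2117, mR=45/73; mL+mR=3924/2117 → advance +1; mR−mL=-18/29 → turn -1·90°
n=1: pose=(5,6,S); sL=45/73, sR=9/5; mL=1107/730, mR=9/10; mL+mR=882/365 → advance +1; mR−mL=-45/73 → turn -1·90°
n=2: pose=(5,5,W); sL=90/53, sR=90/113; mL=12555/5989, mR=45/113; mL+mR=14940/5989 → advance +1; mR−mL=-90/53 → turn -1·90°
n=3: pose=(4,5,N); sL=45/26, sR=45/68; mL=3645/1768, mR=45/136; mL+mR=2115/884 → advance +1; mR−mL=-45/26 → turn -1·90°
n=4: pose=(4,6,E); sL=18/29, sR=90/73; mL=2619/2117, mR=45/73; mL+mR=3924/2117 → advance +1; mR−mL=-18/29 → turn -1·90°
n=5: pose=(5,6,S); sL=45/73, sR=9/5; mL=1107/730, mR=9/10; mL+mR=882/365 → advance +1; mR−mL=-45/73 → turn -1·90°
n=6: pose=(5,5,W); sL=90/53, sR=90/113; mL=12555/5989, mR=45/113; mL+mR=14940/5989 → advance +1; mR−mL=-90/53 → turn -1·90°
n=7: pose=(4,5,N); sL=45/26, sR=45/68; mL=3645/1768, mR=45/136; mL+mR=2115/884 → advance +1; mR−mL=-45/26 → turn -1·90°

0 18/29 90/73 2619/2117 45/73 4 6 E
1 45/73 9/5 1107/730 9/10 5 6 S
2 90/53 90/113 12555/5989 45/113 5 5 W
3 45/26 45/68 3645/1768 45/136 4 5 N
4 18/29 90/73 2619/2117 45/73 4 6 E
5 45/73 9/5 1107/730 9/10 5 6 S
6 90/53 90/113 12555/5989 45/113 5 5 W
7 45/26 45/68 3645/1768 45/136 4 5 N
final 4 6 E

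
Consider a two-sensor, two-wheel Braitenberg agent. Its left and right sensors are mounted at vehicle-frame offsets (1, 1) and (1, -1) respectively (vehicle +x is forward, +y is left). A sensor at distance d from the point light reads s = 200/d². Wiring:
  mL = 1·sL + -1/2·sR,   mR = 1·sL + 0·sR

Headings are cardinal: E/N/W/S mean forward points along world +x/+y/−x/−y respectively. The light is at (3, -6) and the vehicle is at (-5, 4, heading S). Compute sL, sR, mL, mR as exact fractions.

left sensor world pos  = (-4, 3); dL² = 130
right sensor world pos = (-6, 3); dR² = 162
sL = 200/130 = 20/13
sR = 200/162 = 100/81
mL = 1·sL + -1/2·sR = 970/1053
mR = 1·sL + 0·sR = 20/13

20/13 100/81 970/1053 20/13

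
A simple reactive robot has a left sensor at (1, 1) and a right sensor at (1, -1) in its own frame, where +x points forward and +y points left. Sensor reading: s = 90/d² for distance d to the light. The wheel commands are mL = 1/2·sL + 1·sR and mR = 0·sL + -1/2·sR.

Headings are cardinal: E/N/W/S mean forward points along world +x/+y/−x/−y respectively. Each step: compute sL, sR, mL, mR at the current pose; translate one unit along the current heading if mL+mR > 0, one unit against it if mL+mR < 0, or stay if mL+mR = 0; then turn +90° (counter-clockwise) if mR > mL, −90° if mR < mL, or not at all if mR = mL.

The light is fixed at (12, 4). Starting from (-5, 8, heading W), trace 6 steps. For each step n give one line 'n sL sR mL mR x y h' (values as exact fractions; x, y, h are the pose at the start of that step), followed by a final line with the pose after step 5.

n=0: pose=(-5,8,W); sL=10/37, sR=90/349; mL=5075/12913, mR=-45/349; mL+mR=3410/12913 → advance +1; mR−mL=-6740/12913 → turn -1·90°
n=1: pose=(-6,8,N); sL=45/193, sR=45/157; mL=24435/60602, mR=-45/314; mL+mR=7875/30301 → advance +1; mR−mL=-16560/30301 → turn -1·90°
n=2: pose=(-6,9,E); sL=18/65, sR=18/61; mL=1719/3965, mR=-9/61; mL+mR=1134/3965 → advance +1; mR−mL=-2304/3965 → turn -1·90°
n=3: pose=(-5,9,S); sL=45/136, sR=9/34; mL=117/272, mR=-9/68; mL+mR=81/272 → advance +1; mR−mL=-9/16 → turn -1·90°
n=4: pose=(-5,8,W); sL=10/37, sR=90/349; mL=5075/12913, mR=-45/349; mL+mR=3410/12913 → advance +1; mR−mL=-6740/12913 → turn -1·90°
n=5: pose=(-6,8,N); sL=45/193, sR=45/157; mL=24435/60602, mR=-45/314; mL+mR=7875/30301 → advance +1; mR−mL=-16560/30301 → turn -1·90°

0 10/37 90/349 5075/12913 -45/349 -5 8 W
1 45/193 45/157 24435/60602 -45/314 -6 8 N
2 18/65 18/61 1719/3965 -9/61 -6 9 E
3 45/136 9/34 117/272 -9/68 -5 9 S
4 10/37 90/349 5075/12913 -45/349 -5 8 W
5 45/193 45/157 24435/60602 -45/314 -6 8 N
final -6 9 E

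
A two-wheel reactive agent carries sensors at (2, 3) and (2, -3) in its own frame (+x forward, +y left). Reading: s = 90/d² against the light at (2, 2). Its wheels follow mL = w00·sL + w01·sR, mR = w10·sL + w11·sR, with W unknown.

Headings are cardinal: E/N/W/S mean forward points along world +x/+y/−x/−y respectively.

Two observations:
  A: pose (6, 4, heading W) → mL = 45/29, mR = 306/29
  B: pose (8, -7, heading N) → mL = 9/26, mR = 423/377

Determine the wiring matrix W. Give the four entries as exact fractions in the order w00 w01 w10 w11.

0 1/2 1/2 1/2

obs A: pose=(6,4,W) → sL=18, sR=90/29, mL=45/29, mR=306/29
obs B: pose=(8,-7,N) → sL=45/29, sR=9/13, mL=9/26, mR=423/377
sensor matrix S = [[18, 90/29], [45/29, 9/13]]; det S = 83592/10933
solve [mL_A; mL_B] = S·[w00; w01] and [mR_A; mR_B] = S·[w10; w11]:
  w00 = 0, w01 = 1/2, w10 = 1/2, w11 = 1/2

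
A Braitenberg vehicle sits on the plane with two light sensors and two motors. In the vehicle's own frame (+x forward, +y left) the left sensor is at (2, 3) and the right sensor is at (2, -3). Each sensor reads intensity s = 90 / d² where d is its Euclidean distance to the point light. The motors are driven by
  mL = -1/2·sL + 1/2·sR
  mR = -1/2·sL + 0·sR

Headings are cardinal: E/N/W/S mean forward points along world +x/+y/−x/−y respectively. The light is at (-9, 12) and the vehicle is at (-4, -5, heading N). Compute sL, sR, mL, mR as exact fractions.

left sensor world pos  = (-7, -3); dL² = 229
right sensor world pos = (-1, -3); dR² = 289
sL = 90/229 = 90/229
sR = 90/289 = 90/289
mL = -1/2·sL + 1/2·sR = -2700/66181
mR = -1/2·sL + 0·sR = -45/229

90/229 90/289 -2700/66181 -45/229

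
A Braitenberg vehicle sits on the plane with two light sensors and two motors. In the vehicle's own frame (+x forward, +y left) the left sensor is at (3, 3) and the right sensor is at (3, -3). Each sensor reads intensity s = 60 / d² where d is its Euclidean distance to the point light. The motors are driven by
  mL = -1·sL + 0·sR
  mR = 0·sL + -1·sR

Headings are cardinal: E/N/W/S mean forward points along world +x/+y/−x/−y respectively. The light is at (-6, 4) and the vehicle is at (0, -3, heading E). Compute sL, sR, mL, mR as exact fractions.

60/97 60/181 -60/97 -60/181

left sensor world pos  = (3, 0); dL² = 97
right sensor world pos = (3, -6); dR² = 181
sL = 60/97 = 60/97
sR = 60/181 = 60/181
mL = -1·sL + 0·sR = -60/97
mR = 0·sL + -1·sR = -60/181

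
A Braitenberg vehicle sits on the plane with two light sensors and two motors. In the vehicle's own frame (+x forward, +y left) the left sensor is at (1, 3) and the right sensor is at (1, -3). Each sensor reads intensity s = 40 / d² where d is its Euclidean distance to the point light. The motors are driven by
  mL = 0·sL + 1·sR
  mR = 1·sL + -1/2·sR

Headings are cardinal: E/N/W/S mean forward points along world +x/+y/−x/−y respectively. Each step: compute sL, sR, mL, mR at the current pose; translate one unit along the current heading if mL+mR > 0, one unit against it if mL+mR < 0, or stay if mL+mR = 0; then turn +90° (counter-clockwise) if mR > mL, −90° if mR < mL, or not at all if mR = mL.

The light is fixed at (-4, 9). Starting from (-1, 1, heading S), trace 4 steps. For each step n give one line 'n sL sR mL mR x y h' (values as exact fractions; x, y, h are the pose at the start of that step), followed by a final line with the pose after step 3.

0 40/117 40/81 40/81 100/1053 -1 1 S
1 10/37 1 1 -17/74 -1 0 W
2 8/13 40/89 40/89 452/1157 -2 0 N
3 20/17 4/13 4/13 226/221 -2 1 E
final -1 1 N

n=0: pose=(-1,1,S); sL=40/117, sR=40/81; mL=40/81, mR=100/1053; mL+mR=620/1053 → advance +1; mR−mL=-140/351 → turn -1·90°
n=1: pose=(-1,0,W); sL=10/37, sR=1; mL=1, mR=-17/74; mL+mR=57/74 → advance +1; mR−mL=-91/74 → turn -1·90°
n=2: pose=(-2,0,N); sL=8/13, sR=40/89; mL=40/89, mR=452/1157; mL+mR=972/1157 → advance +1; mR−mL=-68/1157 → turn -1·90°
n=3: pose=(-2,1,E); sL=20/17, sR=4/13; mL=4/13, mR=226/221; mL+mR=294/221 → advance +1; mR−mL=158/221 → turn +1·90°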